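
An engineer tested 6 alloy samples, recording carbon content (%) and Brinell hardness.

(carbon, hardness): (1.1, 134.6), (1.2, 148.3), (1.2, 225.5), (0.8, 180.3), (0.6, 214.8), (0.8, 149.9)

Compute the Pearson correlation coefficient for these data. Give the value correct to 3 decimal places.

-0.233

n = 6, Σx = 5.7, Σy = 1053.4, Σx² = 5.73, Σy² = 192077.44, Σxy = 989.66
nΣxy − ΣxΣy = 5937.96 − 6004.38 = -66.42
nΣx² − (Σx)² = 34.38 − 32.49 = 1.89; nΣy² − (Σy)² = 1152464.64 − 1109651.56 = 42813.08
r = -66.42 / √(1.89 × 42813.08) = -66.42 / 284.4586 ≈ -0.233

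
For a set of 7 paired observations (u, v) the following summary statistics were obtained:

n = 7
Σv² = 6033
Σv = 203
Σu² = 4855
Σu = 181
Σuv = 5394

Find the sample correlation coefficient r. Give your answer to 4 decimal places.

0.9075

r = (nΣuv − ΣuΣv) / √[(nΣu² − (Σu)²)(nΣv² − (Σv)²)]
Numerator: 7×5394 − 181×203 = 1015
Denominator: √[(33985 − 32761)(42231 − 41209)] = √[1224 × 1022] = 1118.4489
r = 1015 / 1118.4489 ≈ 0.9075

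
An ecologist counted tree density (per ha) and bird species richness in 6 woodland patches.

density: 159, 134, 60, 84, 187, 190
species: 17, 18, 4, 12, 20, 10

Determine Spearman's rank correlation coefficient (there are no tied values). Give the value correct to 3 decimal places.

Rank density: 4, 3, 1, 2, 5, 6
Rank species: 4, 5, 1, 3, 6, 2
d = rank(density) − rank(species): 0, -2, 0, -1, -1, 4; Σd² = 22
ρ = 1 − 6Σd² / [n(n²−1)] = 1 − 6×22 / (6×35) = 1 − 132/210 ≈ 0.371

0.371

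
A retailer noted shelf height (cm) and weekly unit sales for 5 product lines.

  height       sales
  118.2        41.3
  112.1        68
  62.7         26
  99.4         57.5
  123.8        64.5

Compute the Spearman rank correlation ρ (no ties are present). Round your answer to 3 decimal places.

Rank height: 4, 3, 1, 2, 5
Rank sales: 2, 5, 1, 3, 4
d = rank(height) − rank(sales): 2, -2, 0, -1, 1; Σd² = 10
ρ = 1 − 6Σd² / [n(n²−1)] = 1 − 6×10 / (5×24) = 1 − 60/120 ≈ 0.500

0.500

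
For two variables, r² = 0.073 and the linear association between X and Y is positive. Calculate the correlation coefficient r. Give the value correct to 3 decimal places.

0.270

|r| = √0.073 = 0.270
The association is positive, so r = 0.270.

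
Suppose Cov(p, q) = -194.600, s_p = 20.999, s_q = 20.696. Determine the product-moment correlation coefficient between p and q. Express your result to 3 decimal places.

-0.448

r = Cov(p,q) / (s_p · s_q) = -194.600 / (20.999 × 20.696)
  = -194.600 / 434.5953 ≈ -0.448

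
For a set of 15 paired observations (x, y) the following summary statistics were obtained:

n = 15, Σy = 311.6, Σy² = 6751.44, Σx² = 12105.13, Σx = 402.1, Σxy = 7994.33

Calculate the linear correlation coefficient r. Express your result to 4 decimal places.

r = (nΣxy − ΣxΣy) / √[(nΣx² − (Σx)²)(nΣy² − (Σy)²)]
Numerator: 15×7994.33 − 402.1×311.6 = -5379.41
Denominator: √[(181576.95 − 161684.41)(101271.6 − 97094.56)] = √[19892.54 × 4177.04] = 9115.4778
r = -5379.41 / 9115.4778 ≈ -0.5901

-0.5901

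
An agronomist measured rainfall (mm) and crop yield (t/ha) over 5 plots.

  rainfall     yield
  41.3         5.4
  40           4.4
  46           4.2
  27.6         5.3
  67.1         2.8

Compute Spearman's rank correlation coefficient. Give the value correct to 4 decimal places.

Rank rainfall: 3, 2, 4, 1, 5
Rank yield: 5, 3, 2, 4, 1
d = rank(rainfall) − rank(yield): -2, -1, 2, -3, 4; Σd² = 34
ρ = 1 − 6Σd² / [n(n²−1)] = 1 − 6×34 / (5×24) = 1 − 204/120 ≈ -0.7000

-0.7000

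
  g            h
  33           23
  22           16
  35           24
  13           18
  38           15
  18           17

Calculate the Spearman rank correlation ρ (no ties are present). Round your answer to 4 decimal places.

-0.0857

Rank g: 4, 3, 5, 1, 6, 2
Rank h: 5, 2, 6, 4, 1, 3
d = rank(g) − rank(h): -1, 1, -1, -3, 5, -1; Σd² = 38
ρ = 1 − 6Σd² / [n(n²−1)] = 1 − 6×38 / (6×35) = 1 − 228/210 ≈ -0.0857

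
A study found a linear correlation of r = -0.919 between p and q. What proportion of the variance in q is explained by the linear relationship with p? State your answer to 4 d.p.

0.8446

r² = (-0.919)² = 0.8446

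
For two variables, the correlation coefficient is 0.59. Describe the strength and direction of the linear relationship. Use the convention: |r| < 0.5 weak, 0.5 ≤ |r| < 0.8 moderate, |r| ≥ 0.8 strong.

r = 0.59 > 0 so the relationship is positive.
|r| = 0.59, which falls in the moderate range.

moderate positive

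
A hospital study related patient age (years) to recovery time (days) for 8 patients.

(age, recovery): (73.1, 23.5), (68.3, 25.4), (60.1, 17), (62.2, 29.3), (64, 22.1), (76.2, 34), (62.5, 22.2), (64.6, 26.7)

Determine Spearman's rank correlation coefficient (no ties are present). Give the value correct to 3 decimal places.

Rank age: 7, 6, 1, 2, 4, 8, 3, 5
Rank recovery: 4, 5, 1, 7, 2, 8, 3, 6
d = rank(age) − rank(recovery): 3, 1, 0, -5, 2, 0, 0, -1; Σd² = 40
ρ = 1 − 6Σd² / [n(n²−1)] = 1 − 6×40 / (8×63) = 1 − 240/504 ≈ 0.524

0.524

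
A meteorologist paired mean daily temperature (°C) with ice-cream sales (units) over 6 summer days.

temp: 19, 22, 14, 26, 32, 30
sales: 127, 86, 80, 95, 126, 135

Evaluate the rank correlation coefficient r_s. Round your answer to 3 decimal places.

Rank temp: 2, 3, 1, 4, 6, 5
Rank sales: 5, 2, 1, 3, 4, 6
d = rank(temp) − rank(sales): -3, 1, 0, 1, 2, -1; Σd² = 16
ρ = 1 − 6Σd² / [n(n²−1)] = 1 − 6×16 / (6×35) = 1 − 96/210 ≈ 0.543

0.543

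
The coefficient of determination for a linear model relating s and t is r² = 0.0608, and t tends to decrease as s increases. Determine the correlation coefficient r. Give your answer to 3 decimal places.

|r| = √0.0608 = 0.247
The association is negative, so r = −0.247.

-0.247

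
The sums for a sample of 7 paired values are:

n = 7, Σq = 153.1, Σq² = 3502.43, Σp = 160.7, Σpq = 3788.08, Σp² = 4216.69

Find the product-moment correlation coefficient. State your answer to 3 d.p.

r = (nΣpq − ΣpΣq) / √[(nΣp² − (Σp)²)(nΣq² − (Σq)²)]
Numerator: 7×3788.08 − 160.7×153.1 = 1913.39
Denominator: √[(29516.83 − 25824.49)(24517.01 − 23439.61)] = √[3692.34 × 1077.4] = 1994.5243
r = 1913.39 / 1994.5243 ≈ 0.959

0.959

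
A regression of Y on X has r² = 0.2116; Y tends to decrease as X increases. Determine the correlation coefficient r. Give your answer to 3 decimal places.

-0.460

|r| = √0.2116 = 0.460
The association is negative, so r = −0.460.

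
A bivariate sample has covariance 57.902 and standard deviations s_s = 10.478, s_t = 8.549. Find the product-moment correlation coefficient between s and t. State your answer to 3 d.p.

0.646

r = Cov(s,t) / (s_s · s_t) = 57.902 / (10.478 × 8.549)
  = 57.902 / 89.5764 ≈ 0.646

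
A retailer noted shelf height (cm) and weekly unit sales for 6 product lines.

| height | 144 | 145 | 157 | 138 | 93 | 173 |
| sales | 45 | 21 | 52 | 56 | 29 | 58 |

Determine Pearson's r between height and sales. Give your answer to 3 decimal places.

0.573

n = 6, Σx = 850, Σy = 261, Σx² = 124032, Σy² = 12511, Σxy = 38148
nΣxy − ΣxΣy = 228888 − 221850 = 7038
nΣx² − (Σx)² = 744192 − 722500 = 21692; nΣy² − (Σy)² = 75066 − 68121 = 6945
r = 7038 / √(21692 × 6945) = 7038 / 12273.9945 ≈ 0.573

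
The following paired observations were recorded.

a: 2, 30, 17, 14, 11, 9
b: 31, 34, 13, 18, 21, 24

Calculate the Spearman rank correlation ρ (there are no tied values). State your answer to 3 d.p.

Rank a: 1, 6, 5, 4, 3, 2
Rank b: 5, 6, 1, 2, 3, 4
d = rank(a) − rank(b): -4, 0, 4, 2, 0, -2; Σd² = 40
ρ = 1 − 6Σd² / [n(n²−1)] = 1 − 6×40 / (6×35) = 1 − 240/210 ≈ -0.143

-0.143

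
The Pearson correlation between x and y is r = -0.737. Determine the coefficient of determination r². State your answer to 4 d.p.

r² = (-0.737)² = 0.5432

0.5432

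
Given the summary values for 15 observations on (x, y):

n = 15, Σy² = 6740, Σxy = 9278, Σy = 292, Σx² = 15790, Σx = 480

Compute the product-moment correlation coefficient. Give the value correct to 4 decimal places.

-0.0980

r = (nΣxy − ΣxΣy) / √[(nΣx² − (Σx)²)(nΣy² − (Σy)²)]
Numerator: 15×9278 − 480×292 = -990
Denominator: √[(236850 − 230400)(101100 − 85264)] = √[6450 × 15836] = 10106.5424
r = -990 / 10106.5424 ≈ -0.0980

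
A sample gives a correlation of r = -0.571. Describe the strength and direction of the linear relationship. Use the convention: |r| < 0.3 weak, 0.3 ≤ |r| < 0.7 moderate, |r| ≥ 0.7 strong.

moderate negative

r = -0.571 < 0 so the relationship is negative.
|r| = 0.571, which falls in the moderate range.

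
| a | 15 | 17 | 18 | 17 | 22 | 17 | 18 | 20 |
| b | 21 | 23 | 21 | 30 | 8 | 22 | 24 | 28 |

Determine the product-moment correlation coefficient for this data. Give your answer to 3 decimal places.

-0.508

n = 8, Σa = 144, Σb = 177, Σa² = 2624, Σb² = 4219, Σab = 3136
nΣab − ΣaΣb = 25088 − 25488 = -400
nΣa² − (Σa)² = 20992 − 20736 = 256; nΣb² − (Σb)² = 33752 − 31329 = 2423
r = -400 / √(256 × 2423) = -400 / 787.5836 ≈ -0.508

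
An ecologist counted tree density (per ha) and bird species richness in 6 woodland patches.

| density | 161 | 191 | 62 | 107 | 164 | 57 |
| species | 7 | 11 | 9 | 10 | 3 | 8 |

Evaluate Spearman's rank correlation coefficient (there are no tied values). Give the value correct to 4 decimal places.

0.0857

Rank density: 4, 6, 2, 3, 5, 1
Rank species: 2, 6, 4, 5, 1, 3
d = rank(density) − rank(species): 2, 0, -2, -2, 4, -2; Σd² = 32
ρ = 1 − 6Σd² / [n(n²−1)] = 1 − 6×32 / (6×35) = 1 − 192/210 ≈ 0.0857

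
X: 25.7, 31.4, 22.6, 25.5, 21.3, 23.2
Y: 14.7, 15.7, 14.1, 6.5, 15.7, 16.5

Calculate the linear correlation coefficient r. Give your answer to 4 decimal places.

n = 6, ΣX = 149.7, ΣY = 83.2, ΣX² = 3799.39, ΣY² = 1222.38, ΣXY = 2072.39
nΣXY − ΣXΣY = 12434.34 − 12455.04 = -20.7
nΣX² − (ΣX)² = 22796.34 − 22410.09 = 386.25; nΣY² − (ΣY)² = 7334.28 − 6922.24 = 412.04
r = -20.7 / √(386.25 × 412.04) = -20.7 / 398.9366 ≈ -0.0519

-0.0519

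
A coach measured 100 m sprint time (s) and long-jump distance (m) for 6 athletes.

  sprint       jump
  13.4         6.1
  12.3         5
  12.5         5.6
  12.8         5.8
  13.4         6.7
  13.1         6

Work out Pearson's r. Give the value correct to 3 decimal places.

n = 6, Σx = 77.5, Σy = 35.2, Σx² = 1002.11, Σy² = 208.1, Σxy = 455.86
nΣxy − ΣxΣy = 2735.16 − 2728 = 7.16
nΣx² − (Σx)² = 6012.66 − 6006.25 = 6.41; nΣy² − (Σy)² = 1248.6 − 1239.04 = 9.56
r = 7.16 / √(6.41 × 9.56) = 7.16 / 7.8281 ≈ 0.915

0.915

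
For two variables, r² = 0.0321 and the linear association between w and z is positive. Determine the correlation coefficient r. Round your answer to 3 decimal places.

0.179

|r| = √0.0321 = 0.179
The association is positive, so r = 0.179.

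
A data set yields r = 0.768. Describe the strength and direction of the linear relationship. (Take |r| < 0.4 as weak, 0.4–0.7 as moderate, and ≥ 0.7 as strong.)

r = 0.768 > 0 so the relationship is positive.
|r| = 0.768, which falls in the strong range.

strong positive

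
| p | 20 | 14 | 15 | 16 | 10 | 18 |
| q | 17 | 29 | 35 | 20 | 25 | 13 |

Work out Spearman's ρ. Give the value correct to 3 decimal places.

-0.714

Rank p: 6, 2, 3, 4, 1, 5
Rank q: 2, 5, 6, 3, 4, 1
d = rank(p) − rank(q): 4, -3, -3, 1, -3, 4; Σd² = 60
ρ = 1 − 6Σd² / [n(n²−1)] = 1 − 6×60 / (6×35) = 1 − 360/210 ≈ -0.714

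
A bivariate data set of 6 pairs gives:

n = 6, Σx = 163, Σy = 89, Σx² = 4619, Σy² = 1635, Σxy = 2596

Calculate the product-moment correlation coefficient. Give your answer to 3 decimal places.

0.727

r = (nΣxy − ΣxΣy) / √[(nΣx² − (Σx)²)(nΣy² − (Σy)²)]
Numerator: 6×2596 − 163×89 = 1069
Denominator: √[(27714 − 26569)(9810 − 7921)] = √[1145 × 1889] = 1470.6818
r = 1069 / 1470.6818 ≈ 0.727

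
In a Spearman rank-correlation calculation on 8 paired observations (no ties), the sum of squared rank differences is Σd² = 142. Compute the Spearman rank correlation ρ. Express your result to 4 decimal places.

-0.6905

ρ = 1 − 6Σd² / [n(n²−1)] = 1 − 6×142 / (8×63)
  = 1 − 852/504 = 1 − 1.69048 ≈ -0.6905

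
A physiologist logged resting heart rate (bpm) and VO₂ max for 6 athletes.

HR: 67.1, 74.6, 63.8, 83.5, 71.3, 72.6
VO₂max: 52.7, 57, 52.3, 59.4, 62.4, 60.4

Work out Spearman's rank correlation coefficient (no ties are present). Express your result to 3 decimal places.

Rank HR: 2, 5, 1, 6, 3, 4
Rank VO₂max: 2, 3, 1, 4, 6, 5
d = rank(HR) − rank(VO₂max): 0, 2, 0, 2, -3, -1; Σd² = 18
ρ = 1 − 6Σd² / [n(n²−1)] = 1 − 6×18 / (6×35) = 1 − 108/210 ≈ 0.486

0.486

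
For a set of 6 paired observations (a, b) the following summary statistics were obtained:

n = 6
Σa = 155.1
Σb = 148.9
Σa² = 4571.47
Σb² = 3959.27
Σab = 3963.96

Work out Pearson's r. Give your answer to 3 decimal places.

r = (nΣab − ΣaΣb) / √[(nΣa² − (Σa)²)(nΣb² − (Σb)²)]
Numerator: 6×3963.96 − 155.1×148.9 = 689.37
Denominator: √[(27428.82 − 24056.01)(23755.62 − 22171.21)] = √[3372.81 × 1584.41] = 2311.6907
r = 689.37 / 2311.6907 ≈ 0.298

0.298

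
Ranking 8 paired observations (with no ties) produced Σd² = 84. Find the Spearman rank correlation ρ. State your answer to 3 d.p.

ρ = 1 − 6Σd² / [n(n²−1)] = 1 − 6×84 / (8×63)
  = 1 − 504/504 = 1 − 1.0000 ≈ 0.000

0.000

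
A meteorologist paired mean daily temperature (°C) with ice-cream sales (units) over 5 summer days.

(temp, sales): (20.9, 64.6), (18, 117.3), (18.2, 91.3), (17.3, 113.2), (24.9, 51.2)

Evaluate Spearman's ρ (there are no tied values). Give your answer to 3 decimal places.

-0.900

Rank temp: 4, 2, 3, 1, 5
Rank sales: 2, 5, 3, 4, 1
d = rank(temp) − rank(sales): 2, -3, 0, -3, 4; Σd² = 38
ρ = 1 − 6Σd² / [n(n²−1)] = 1 − 6×38 / (5×24) = 1 − 228/120 ≈ -0.900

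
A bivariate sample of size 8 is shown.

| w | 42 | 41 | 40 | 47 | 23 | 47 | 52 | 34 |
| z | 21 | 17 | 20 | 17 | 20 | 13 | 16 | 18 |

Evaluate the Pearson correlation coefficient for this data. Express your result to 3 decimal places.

n = 8, Σw = 326, Σz = 142, Σw² = 13852, Σz² = 2568, Σwz = 5693
nΣwz − ΣwΣz = 45544 − 46292 = -748
nΣw² − (Σw)² = 110816 − 106276 = 4540; nΣz² − (Σz)² = 20544 − 20164 = 380
r = -748 / √(4540 × 380) = -748 / 1313.4687 ≈ -0.569

-0.569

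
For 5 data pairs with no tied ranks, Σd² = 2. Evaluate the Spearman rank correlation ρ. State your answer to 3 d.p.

0.900

ρ = 1 − 6Σd² / [n(n²−1)] = 1 − 6×2 / (5×24)
  = 1 − 12/120 = 1 − 0.1000 ≈ 0.900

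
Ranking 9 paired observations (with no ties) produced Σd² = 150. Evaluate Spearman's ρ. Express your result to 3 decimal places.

-0.250

ρ = 1 − 6Σd² / [n(n²−1)] = 1 − 6×150 / (9×80)
  = 1 − 900/720 = 1 − 1.2500 ≈ -0.250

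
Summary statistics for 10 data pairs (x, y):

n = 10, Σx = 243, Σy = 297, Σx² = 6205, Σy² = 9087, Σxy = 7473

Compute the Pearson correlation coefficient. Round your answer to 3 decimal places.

r = (nΣxy − ΣxΣy) / √[(nΣx² − (Σx)²)(nΣy² − (Σy)²)]
Numerator: 10×7473 − 243×297 = 2559
Denominator: √[(62050 − 59049)(90870 − 88209)] = √[3001 × 2661] = 2825.8912
r = 2559 / 2825.8912 ≈ 0.906

0.906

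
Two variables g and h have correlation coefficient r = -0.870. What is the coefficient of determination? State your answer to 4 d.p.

r² = (-0.870)² = 0.7569

0.7569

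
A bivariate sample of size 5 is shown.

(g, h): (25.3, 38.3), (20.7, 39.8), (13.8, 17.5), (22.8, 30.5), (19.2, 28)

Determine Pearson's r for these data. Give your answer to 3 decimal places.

0.836

n = 5, Σg = 101.8, Σh = 154.1, Σg² = 2147.5, Σh² = 5071.43, Σgh = 3267.35
nΣgh − ΣgΣh = 16336.75 − 15687.38 = 649.37
nΣg² − (Σg)² = 10737.5 − 10363.24 = 374.26; nΣh² − (Σh)² = 25357.15 − 23746.81 = 1610.34
r = 649.37 / √(374.26 × 1610.34) = 649.37 / 776.3284 ≈ 0.836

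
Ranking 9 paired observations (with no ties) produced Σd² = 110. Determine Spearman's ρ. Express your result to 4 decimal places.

ρ = 1 − 6Σd² / [n(n²−1)] = 1 − 6×110 / (9×80)
  = 1 − 660/720 = 1 − 0.91667 ≈ 0.0833

0.0833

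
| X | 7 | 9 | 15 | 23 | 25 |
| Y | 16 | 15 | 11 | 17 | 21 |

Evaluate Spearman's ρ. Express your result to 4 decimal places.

0.6000

Rank X: 1, 2, 3, 4, 5
Rank Y: 3, 2, 1, 4, 5
d = rank(X) − rank(Y): -2, 0, 2, 0, 0; Σd² = 8
ρ = 1 − 6Σd² / [n(n²−1)] = 1 − 6×8 / (5×24) = 1 − 48/120 ≈ 0.6000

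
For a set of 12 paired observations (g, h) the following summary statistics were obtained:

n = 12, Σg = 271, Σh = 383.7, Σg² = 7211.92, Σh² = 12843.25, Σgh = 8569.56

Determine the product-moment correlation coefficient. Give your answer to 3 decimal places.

-0.121

r = (nΣgh − ΣgΣh) / √[(nΣg² − (Σg)²)(nΣh² − (Σh)²)]
Numerator: 12×8569.56 − 271×383.7 = -1147.98
Denominator: √[(86543.04 − 73441)(154119 − 147225.69)] = √[13102.04 × 6893.31] = 9503.4953
r = -1147.98 / 9503.4953 ≈ -0.121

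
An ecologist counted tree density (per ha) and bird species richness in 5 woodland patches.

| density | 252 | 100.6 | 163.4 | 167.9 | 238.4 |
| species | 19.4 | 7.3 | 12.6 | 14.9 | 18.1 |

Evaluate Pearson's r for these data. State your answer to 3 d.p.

n = 5, Σx = 922.3, Σy = 72.3, Σx² = 185348.89, Σy² = 1138.03, Σxy = 14498.77
nΣxy − ΣxΣy = 72493.85 − 66682.29 = 5811.56
nΣx² − (Σx)² = 926744.45 − 850637.29 = 76107.16; nΣy² − (Σy)² = 5690.15 − 5227.29 = 462.86
r = 5811.56 / √(76107.16 × 462.86) = 5811.56 / 5935.2304 ≈ 0.979

0.979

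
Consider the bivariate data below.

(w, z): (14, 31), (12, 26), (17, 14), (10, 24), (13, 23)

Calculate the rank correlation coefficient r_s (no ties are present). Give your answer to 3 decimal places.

-0.300

Rank w: 4, 2, 5, 1, 3
Rank z: 5, 4, 1, 3, 2
d = rank(w) − rank(z): -1, -2, 4, -2, 1; Σd² = 26
ρ = 1 − 6Σd² / [n(n²−1)] = 1 − 6×26 / (5×24) = 1 − 156/120 ≈ -0.300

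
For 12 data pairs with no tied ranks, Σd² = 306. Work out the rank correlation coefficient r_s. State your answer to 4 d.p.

ρ = 1 − 6Σd² / [n(n²−1)] = 1 − 6×306 / (12×143)
  = 1 − 1836/1716 = 1 − 1.06993 ≈ -0.0699

-0.0699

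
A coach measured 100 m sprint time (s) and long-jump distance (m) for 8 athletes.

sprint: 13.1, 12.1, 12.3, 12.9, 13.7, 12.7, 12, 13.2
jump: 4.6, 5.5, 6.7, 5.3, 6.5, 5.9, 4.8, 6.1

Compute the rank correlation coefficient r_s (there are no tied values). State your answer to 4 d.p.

Rank sprint: 6, 2, 3, 5, 8, 4, 1, 7
Rank jump: 1, 4, 8, 3, 7, 5, 2, 6
d = rank(sprint) − rank(jump): 5, -2, -5, 2, 1, -1, -1, 1; Σd² = 62
ρ = 1 − 6Σd² / [n(n²−1)] = 1 − 6×62 / (8×63) = 1 − 372/504 ≈ 0.2619

0.2619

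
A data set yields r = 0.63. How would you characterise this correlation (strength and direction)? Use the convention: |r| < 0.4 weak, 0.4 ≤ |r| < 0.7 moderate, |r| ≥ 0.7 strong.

r = 0.63 > 0 so the relationship is positive.
|r| = 0.63, which falls in the moderate range.

moderate positive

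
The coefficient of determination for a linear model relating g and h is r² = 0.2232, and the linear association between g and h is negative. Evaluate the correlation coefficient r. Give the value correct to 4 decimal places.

|r| = √0.2232 = 0.4724
The association is negative, so r = −0.4724.

-0.4724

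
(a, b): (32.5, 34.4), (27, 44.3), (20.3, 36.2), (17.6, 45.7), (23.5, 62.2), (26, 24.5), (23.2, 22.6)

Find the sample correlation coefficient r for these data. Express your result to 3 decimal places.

-0.208

n = 7, Σa = 170.1, Σb = 269.9, Σa² = 4273.59, Σb² = 11524.63, Σab = 6476.3
nΣab − ΣaΣb = 45334.1 − 45909.99 = -575.89
nΣa² − (Σa)² = 29915.13 − 28934.01 = 981.12; nΣb² − (Σb)² = 80672.41 − 72846.01 = 7826.4
r = -575.89 / √(981.12 × 7826.4) = -575.89 / 2771.0355 ≈ -0.208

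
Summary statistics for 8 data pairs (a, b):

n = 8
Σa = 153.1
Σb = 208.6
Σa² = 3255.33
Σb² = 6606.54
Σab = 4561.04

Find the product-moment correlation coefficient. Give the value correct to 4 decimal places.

r = (nΣab − ΣaΣb) / √[(nΣa² − (Σa)²)(nΣb² − (Σb)²)]
Numerator: 8×4561.04 − 153.1×208.6 = 4551.66
Denominator: √[(26042.64 − 23439.61)(52852.32 − 43513.96)] = √[2603.03 × 9338.36] = 4930.3176
r = 4551.66 / 4930.3176 ≈ 0.9232

0.9232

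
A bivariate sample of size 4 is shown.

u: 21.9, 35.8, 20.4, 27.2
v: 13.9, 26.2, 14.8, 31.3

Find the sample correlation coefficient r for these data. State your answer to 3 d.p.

0.706

n = 4, Σu = 105.3, Σv = 86.2, Σu² = 2917.25, Σv² = 2078.38, Σuv = 2395.65
nΣuv − ΣuΣv = 9582.6 − 9076.86 = 505.74
nΣu² − (Σu)² = 11669 − 11088.09 = 580.91; nΣv² − (Σv)² = 8313.52 − 7430.44 = 883.08
r = 505.74 / √(580.91 × 883.08) = 505.74 / 716.2332 ≈ 0.706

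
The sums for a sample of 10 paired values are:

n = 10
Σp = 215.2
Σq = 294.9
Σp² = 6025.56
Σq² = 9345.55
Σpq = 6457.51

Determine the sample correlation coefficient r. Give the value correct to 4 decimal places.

0.1170

r = (nΣpq − ΣpΣq) / √[(nΣp² − (Σp)²)(nΣq² − (Σq)²)]
Numerator: 10×6457.51 − 215.2×294.9 = 1112.62
Denominator: √[(60255.6 − 46311.04)(93455.5 − 86966.01)] = √[13944.56 × 6489.49] = 9512.7852
r = 1112.62 / 9512.7852 ≈ 0.1170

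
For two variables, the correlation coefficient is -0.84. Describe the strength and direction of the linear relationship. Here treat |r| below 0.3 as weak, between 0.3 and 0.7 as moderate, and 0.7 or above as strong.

strong negative

r = -0.84 < 0 so the relationship is negative.
|r| = 0.84, which falls in the strong range.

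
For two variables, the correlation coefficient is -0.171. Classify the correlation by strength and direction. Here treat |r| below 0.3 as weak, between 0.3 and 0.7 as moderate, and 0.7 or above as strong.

weak negative

r = -0.171 < 0 so the relationship is negative.
|r| = 0.171, which falls in the weak range.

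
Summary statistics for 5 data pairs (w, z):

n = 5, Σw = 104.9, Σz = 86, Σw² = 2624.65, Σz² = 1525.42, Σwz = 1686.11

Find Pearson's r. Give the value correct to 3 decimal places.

-0.844

r = (nΣwz − ΣwΣz) / √[(nΣw² − (Σw)²)(nΣz² − (Σz)²)]
Numerator: 5×1686.11 − 104.9×86 = -590.85
Denominator: √[(13123.25 − 11004.01)(7627.1 − 7396)] = √[2119.24 × 231.1] = 699.8260
r = -590.85 / 699.8260 ≈ -0.844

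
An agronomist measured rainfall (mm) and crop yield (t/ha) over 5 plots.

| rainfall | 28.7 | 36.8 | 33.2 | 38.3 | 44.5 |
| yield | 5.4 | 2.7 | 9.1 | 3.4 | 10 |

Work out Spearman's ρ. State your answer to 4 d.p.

Rank rainfall: 1, 3, 2, 4, 5
Rank yield: 3, 1, 4, 2, 5
d = rank(rainfall) − rank(yield): -2, 2, -2, 2, 0; Σd² = 16
ρ = 1 − 6Σd² / [n(n²−1)] = 1 − 6×16 / (5×24) = 1 − 96/120 ≈ 0.2000

0.2000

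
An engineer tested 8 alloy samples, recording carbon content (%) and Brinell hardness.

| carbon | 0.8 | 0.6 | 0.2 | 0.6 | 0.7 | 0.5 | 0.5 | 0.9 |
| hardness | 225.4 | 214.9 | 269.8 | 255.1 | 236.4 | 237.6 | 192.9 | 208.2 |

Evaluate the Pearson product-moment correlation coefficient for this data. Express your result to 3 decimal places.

-0.527

n = 8, Σx = 4.8, Σy = 1840.3, Σx² = 3.2, Σy² = 427751.59, Σxy = 1084.39
nΣxy − ΣxΣy = 8675.12 − 8833.44 = -158.32
nΣx² − (Σx)² = 25.6 − 23.04 = 2.56; nΣy² − (Σy)² = 3422012.72 − 3386704.09 = 35308.63
r = -158.32 / √(2.56 × 35308.63) = -158.32 / 300.6495 ≈ -0.527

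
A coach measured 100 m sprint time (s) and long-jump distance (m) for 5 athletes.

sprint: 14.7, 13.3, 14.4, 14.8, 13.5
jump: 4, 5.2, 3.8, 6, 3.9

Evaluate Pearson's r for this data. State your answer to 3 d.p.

n = 5, Σx = 70.7, Σy = 22.9, Σx² = 1001.63, Σy² = 108.69, Σxy = 324.13
nΣxy − ΣxΣy = 1620.65 − 1619.03 = 1.62
nΣx² − (Σx)² = 5008.15 − 4998.49 = 9.66; nΣy² − (Σy)² = 543.45 − 524.41 = 19.04
r = 1.62 / √(9.66 × 19.04) = 1.62 / 13.5619 ≈ 0.119

0.119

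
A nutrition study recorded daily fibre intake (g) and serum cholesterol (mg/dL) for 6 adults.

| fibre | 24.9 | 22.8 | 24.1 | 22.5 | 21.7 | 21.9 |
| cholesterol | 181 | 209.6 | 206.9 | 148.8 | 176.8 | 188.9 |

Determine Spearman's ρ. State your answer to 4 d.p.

0.3714

Rank fibre: 6, 4, 5, 3, 1, 2
Rank cholesterol: 3, 6, 5, 1, 2, 4
d = rank(fibre) − rank(cholesterol): 3, -2, 0, 2, -1, -2; Σd² = 22
ρ = 1 − 6Σd² / [n(n²−1)] = 1 − 6×22 / (6×35) = 1 − 132/210 ≈ 0.3714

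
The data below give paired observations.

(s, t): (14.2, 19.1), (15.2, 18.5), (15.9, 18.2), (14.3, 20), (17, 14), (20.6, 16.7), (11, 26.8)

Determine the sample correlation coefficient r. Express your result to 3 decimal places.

n = 7, Σs = 108.2, Σt = 133.3, Σs² = 1724.34, Σt² = 2631.43, Σst = 2004.62
nΣst − ΣsΣt = 14032.34 − 14423.06 = -390.72
nΣs² − (Σs)² = 12070.38 − 11707.24 = 363.14; nΣt² − (Σt)² = 18420.01 − 17768.89 = 651.12
r = -390.72 / √(363.14 × 651.12) = -390.72 / 486.2589 ≈ -0.804

-0.804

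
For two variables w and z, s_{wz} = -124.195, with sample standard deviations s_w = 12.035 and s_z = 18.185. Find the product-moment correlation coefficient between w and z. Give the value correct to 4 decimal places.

-0.5675

r = Cov(w,z) / (s_w · s_z) = -124.195 / (12.035 × 18.185)
  = -124.195 / 218.8565 ≈ -0.5675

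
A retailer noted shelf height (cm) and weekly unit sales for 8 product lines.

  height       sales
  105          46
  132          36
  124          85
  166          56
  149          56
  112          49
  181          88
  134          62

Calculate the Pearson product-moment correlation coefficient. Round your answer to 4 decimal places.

0.4739

n = 8, Σx = 1103, Σy = 478, Σx² = 156843, Σy² = 30898, Σxy = 67486
nΣxy − ΣxΣy = 539888 − 527234 = 12654
nΣx² − (Σx)² = 1254744 − 1216609 = 38135; nΣy² − (Σy)² = 247184 − 228484 = 18700
r = 12654 / √(38135 × 18700) = 12654 / 26704.3910 ≈ 0.4739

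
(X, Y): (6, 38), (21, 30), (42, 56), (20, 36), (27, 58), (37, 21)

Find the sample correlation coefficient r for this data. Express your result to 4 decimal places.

0.1894

n = 6, ΣX = 153, ΣY = 239, ΣX² = 4739, ΣY² = 10581, ΣXY = 6273
nΣXY − ΣXΣY = 37638 − 36567 = 1071
nΣX² − (ΣX)² = 28434 − 23409 = 5025; nΣY² − (ΣY)² = 63486 − 57121 = 6365
r = 1071 / √(5025 × 6365) = 1071 / 5655.4509 ≈ 0.1894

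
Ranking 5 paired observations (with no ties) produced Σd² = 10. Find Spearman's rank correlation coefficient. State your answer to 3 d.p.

ρ = 1 − 6Σd² / [n(n²−1)] = 1 − 6×10 / (5×24)
  = 1 − 60/120 = 1 − 0.5000 ≈ 0.500

0.500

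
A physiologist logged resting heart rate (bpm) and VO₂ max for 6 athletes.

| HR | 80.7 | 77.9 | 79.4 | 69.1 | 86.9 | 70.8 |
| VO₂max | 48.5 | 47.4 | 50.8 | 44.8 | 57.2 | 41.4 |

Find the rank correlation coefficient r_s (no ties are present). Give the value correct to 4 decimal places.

0.8857

Rank HR: 5, 3, 4, 1, 6, 2
Rank VO₂max: 4, 3, 5, 2, 6, 1
d = rank(HR) − rank(VO₂max): 1, 0, -1, -1, 0, 1; Σd² = 4
ρ = 1 − 6Σd² / [n(n²−1)] = 1 − 6×4 / (6×35) = 1 − 24/210 ≈ 0.8857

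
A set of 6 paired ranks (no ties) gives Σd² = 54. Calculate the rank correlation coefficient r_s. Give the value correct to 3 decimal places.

-0.543

ρ = 1 − 6Σd² / [n(n²−1)] = 1 − 6×54 / (6×35)
  = 1 − 324/210 = 1 − 1.5429 ≈ -0.543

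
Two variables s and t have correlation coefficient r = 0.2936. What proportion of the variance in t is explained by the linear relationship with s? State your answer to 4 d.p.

0.0862

r² = (0.2936)² = 0.0862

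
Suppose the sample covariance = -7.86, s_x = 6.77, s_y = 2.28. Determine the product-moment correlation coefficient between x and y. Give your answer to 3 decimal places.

-0.509

r = Cov(x,y) / (s_x · s_y) = -7.86 / (6.77 × 2.28)
  = -7.86 / 15.4356 ≈ -0.509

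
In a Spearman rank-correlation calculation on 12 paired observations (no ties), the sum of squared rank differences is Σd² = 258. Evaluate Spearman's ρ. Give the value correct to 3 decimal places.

0.098

ρ = 1 − 6Σd² / [n(n²−1)] = 1 − 6×258 / (12×143)
  = 1 − 1548/1716 = 1 − 0.9021 ≈ 0.098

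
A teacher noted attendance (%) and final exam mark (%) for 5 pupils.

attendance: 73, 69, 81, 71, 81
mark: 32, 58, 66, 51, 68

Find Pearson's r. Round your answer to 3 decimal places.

n = 5, Σx = 375, Σy = 275, Σx² = 28253, Σy² = 15969, Σxy = 20813
nΣxy − ΣxΣy = 104065 − 103125 = 940
nΣx² − (Σx)² = 141265 − 140625 = 640; nΣy² − (Σy)² = 79845 − 75625 = 4220
r = 940 / √(640 × 4220) = 940 / 1643.4111 ≈ 0.572

0.572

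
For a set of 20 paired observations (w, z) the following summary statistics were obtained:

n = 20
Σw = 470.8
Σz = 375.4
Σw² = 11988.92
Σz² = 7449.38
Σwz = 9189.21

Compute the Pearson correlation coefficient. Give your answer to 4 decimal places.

r = (nΣwz − ΣwΣz) / √[(nΣw² − (Σw)²)(nΣz² − (Σz)²)]
Numerator: 20×9189.21 − 470.8×375.4 = 7045.88
Denominator: √[(239778.4 − 221652.64)(148987.6 − 140925.16)] = √[18125.76 × 8062.44] = 12088.7490
r = 7045.88 / 12088.7490 ≈ 0.5828

0.5828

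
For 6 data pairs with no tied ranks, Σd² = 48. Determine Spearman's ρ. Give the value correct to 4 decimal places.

-0.3714

ρ = 1 − 6Σd² / [n(n²−1)] = 1 − 6×48 / (6×35)
  = 1 − 288/210 = 1 − 1.37143 ≈ -0.3714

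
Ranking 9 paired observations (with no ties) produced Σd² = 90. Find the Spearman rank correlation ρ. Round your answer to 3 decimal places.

0.250

ρ = 1 − 6Σd² / [n(n²−1)] = 1 − 6×90 / (9×80)
  = 1 − 540/720 = 1 − 0.7500 ≈ 0.250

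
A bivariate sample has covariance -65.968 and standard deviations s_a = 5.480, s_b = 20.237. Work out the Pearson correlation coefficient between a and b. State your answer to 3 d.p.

r = Cov(a,b) / (s_a · s_b) = -65.968 / (5.480 × 20.237)
  = -65.968 / 110.8988 ≈ -0.595

-0.595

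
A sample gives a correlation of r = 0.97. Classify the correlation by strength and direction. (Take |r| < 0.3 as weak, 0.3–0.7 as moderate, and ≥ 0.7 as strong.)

strong positive

r = 0.97 > 0 so the relationship is positive.
|r| = 0.97, which falls in the strong range.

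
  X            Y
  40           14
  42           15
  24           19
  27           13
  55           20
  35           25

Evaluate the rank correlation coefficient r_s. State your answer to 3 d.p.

0.200

Rank X: 4, 5, 1, 2, 6, 3
Rank Y: 2, 3, 4, 1, 5, 6
d = rank(X) − rank(Y): 2, 2, -3, 1, 1, -3; Σd² = 28
ρ = 1 − 6Σd² / [n(n²−1)] = 1 − 6×28 / (6×35) = 1 − 168/210 ≈ 0.200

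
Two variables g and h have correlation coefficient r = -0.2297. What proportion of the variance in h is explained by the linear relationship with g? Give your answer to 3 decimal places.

r² = (-0.2297)² = 0.053

0.053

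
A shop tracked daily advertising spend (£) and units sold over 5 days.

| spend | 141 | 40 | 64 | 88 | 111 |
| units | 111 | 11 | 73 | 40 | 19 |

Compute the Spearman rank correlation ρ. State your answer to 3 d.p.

0.600

Rank spend: 5, 1, 2, 3, 4
Rank units: 5, 1, 4, 3, 2
d = rank(spend) − rank(units): 0, 0, -2, 0, 2; Σd² = 8
ρ = 1 − 6Σd² / [n(n²−1)] = 1 − 6×8 / (5×24) = 1 − 48/120 ≈ 0.600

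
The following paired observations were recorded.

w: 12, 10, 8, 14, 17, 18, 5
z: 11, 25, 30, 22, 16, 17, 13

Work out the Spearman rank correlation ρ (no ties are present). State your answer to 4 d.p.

Rank w: 4, 3, 2, 5, 6, 7, 1
Rank z: 1, 6, 7, 5, 3, 4, 2
d = rank(w) − rank(z): 3, -3, -5, 0, 3, 3, -1; Σd² = 62
ρ = 1 − 6Σd² / [n(n²−1)] = 1 − 6×62 / (7×48) = 1 − 372/336 ≈ -0.1071

-0.1071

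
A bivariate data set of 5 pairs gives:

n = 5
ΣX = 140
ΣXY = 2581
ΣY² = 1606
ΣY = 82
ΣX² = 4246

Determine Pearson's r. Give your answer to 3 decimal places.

r = (nΣXY − ΣXΣY) / √[(nΣX² − (ΣX)²)(nΣY² − (ΣY)²)]
Numerator: 5×2581 − 140×82 = 1425
Denominator: √[(21230 − 19600)(8030 − 6724)] = √[1630 × 1306] = 1459.0339
r = 1425 / 1459.0339 ≈ 0.977

0.977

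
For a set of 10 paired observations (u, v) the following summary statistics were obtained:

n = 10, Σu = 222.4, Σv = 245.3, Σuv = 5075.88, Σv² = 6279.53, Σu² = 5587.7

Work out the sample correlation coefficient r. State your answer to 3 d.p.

r = (nΣuv − ΣuΣv) / √[(nΣu² − (Σu)²)(nΣv² − (Σv)²)]
Numerator: 10×5075.88 − 222.4×245.3 = -3795.92
Denominator: √[(55877 − 49461.76)(62795.3 − 60172.09)] = √[6415.24 × 2623.21] = 4102.2581
r = -3795.92 / 4102.2581 ≈ -0.925

-0.925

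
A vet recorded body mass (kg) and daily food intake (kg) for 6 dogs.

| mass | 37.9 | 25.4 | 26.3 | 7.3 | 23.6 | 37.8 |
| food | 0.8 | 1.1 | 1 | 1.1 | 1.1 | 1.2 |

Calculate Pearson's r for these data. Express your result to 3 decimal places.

-0.297

n = 6, Σx = 158.3, Σy = 6.3, Σx² = 4812.35, Σy² = 6.71, Σxy = 163.91
nΣxy − ΣxΣy = 983.46 − 997.29 = -13.83
nΣx² − (Σx)² = 28874.1 − 25058.89 = 3815.21; nΣy² − (Σy)² = 40.26 − 39.69 = 0.57
r = -13.83 / √(3815.21 × 0.57) = -13.83 / 46.6334 ≈ -0.297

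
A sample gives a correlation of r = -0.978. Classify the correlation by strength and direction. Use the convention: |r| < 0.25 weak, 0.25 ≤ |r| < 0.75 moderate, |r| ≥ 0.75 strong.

r = -0.978 < 0 so the relationship is negative.
|r| = 0.978, which falls in the strong range.

strong negative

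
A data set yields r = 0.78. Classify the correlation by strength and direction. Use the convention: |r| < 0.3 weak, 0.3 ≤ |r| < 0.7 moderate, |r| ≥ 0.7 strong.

strong positive

r = 0.78 > 0 so the relationship is positive.
|r| = 0.78, which falls in the strong range.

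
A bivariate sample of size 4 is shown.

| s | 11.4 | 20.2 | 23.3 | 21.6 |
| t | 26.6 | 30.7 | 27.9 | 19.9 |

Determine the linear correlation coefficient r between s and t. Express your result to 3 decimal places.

n = 4, Σs = 76.5, Σt = 105.1, Σs² = 1547.45, Σt² = 2824.47, Σst = 2003.29
nΣst − ΣsΣt = 8013.16 − 8040.15 = -26.99
nΣs² − (Σs)² = 6189.8 − 5852.25 = 337.55; nΣt² − (Σt)² = 11297.88 − 11046.01 = 251.87
r = -26.99 / √(337.55 × 251.87) = -26.99 / 291.5797 ≈ -0.093

-0.093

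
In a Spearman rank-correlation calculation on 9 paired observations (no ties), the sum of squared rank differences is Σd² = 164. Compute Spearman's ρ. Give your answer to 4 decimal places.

-0.3667

ρ = 1 − 6Σd² / [n(n²−1)] = 1 − 6×164 / (9×80)
  = 1 − 984/720 = 1 − 1.36667 ≈ -0.3667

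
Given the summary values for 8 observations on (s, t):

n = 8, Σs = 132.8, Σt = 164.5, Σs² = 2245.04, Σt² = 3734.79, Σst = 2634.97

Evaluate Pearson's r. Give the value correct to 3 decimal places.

-0.801

r = (nΣst − ΣsΣt) / √[(nΣs² − (Σs)²)(nΣt² − (Σt)²)]
Numerator: 8×2634.97 − 132.8×164.5 = -765.84
Denominator: √[(17960.32 − 17635.84)(29878.32 − 27060.25)] = √[324.48 × 2818.07] = 956.2465
r = -765.84 / 956.2465 ≈ -0.801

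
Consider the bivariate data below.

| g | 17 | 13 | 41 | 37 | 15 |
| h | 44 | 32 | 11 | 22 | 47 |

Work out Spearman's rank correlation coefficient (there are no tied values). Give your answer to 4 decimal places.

Rank g: 3, 1, 5, 4, 2
Rank h: 4, 3, 1, 2, 5
d = rank(g) − rank(h): -1, -2, 4, 2, -3; Σd² = 34
ρ = 1 − 6Σd² / [n(n²−1)] = 1 − 6×34 / (5×24) = 1 − 204/120 ≈ -0.7000

-0.7000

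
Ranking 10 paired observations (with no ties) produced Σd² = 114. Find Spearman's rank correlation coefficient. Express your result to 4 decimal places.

ρ = 1 − 6Σd² / [n(n²−1)] = 1 − 6×114 / (10×99)
  = 1 − 684/990 = 1 − 0.69091 ≈ 0.3091

0.3091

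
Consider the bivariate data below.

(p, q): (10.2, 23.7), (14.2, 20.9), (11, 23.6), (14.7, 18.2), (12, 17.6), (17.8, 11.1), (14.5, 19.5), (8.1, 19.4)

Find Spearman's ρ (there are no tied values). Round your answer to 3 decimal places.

-0.571

Rank p: 2, 5, 3, 7, 4, 8, 6, 1
Rank q: 8, 6, 7, 3, 2, 1, 5, 4
d = rank(p) − rank(q): -6, -1, -4, 4, 2, 7, 1, -3; Σd² = 132
ρ = 1 − 6Σd² / [n(n²−1)] = 1 − 6×132 / (8×63) = 1 − 792/504 ≈ -0.571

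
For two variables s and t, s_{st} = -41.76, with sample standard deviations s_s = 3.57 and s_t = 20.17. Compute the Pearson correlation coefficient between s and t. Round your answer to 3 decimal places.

-0.580

r = Cov(s,t) / (s_s · s_t) = -41.76 / (3.57 × 20.17)
  = -41.76 / 72.0069 ≈ -0.580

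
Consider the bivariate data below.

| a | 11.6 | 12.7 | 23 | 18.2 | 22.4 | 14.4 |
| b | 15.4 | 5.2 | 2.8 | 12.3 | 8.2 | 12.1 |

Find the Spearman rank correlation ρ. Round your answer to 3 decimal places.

-0.600

Rank a: 1, 2, 6, 4, 5, 3
Rank b: 6, 2, 1, 5, 3, 4
d = rank(a) − rank(b): -5, 0, 5, -1, 2, -1; Σd² = 56
ρ = 1 − 6Σd² / [n(n²−1)] = 1 − 6×56 / (6×35) = 1 − 336/210 ≈ -0.600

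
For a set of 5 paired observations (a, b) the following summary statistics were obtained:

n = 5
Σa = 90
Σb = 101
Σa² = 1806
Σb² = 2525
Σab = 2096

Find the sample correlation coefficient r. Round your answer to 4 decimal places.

r = (nΣab − ΣaΣb) / √[(nΣa² − (Σa)²)(nΣb² − (Σb)²)]
Numerator: 5×2096 − 90×101 = 1390
Denominator: √[(9030 − 8100)(12625 − 10201)] = √[930 × 2424] = 1501.4393
r = 1390 / 1501.4393 ≈ 0.9258

0.9258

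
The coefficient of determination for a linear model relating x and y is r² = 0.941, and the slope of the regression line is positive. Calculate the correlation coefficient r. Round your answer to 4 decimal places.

0.9701

|r| = √0.941 = 0.9701
The association is positive, so r = 0.9701.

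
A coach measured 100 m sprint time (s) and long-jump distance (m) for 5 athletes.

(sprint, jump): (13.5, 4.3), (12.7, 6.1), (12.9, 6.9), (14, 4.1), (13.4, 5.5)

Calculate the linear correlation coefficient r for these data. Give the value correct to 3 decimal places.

n = 5, Σx = 66.5, Σy = 26.9, Σx² = 885.51, Σy² = 150.37, Σxy = 355.63
nΣxy − ΣxΣy = 1778.15 − 1788.85 = -10.7
nΣx² − (Σx)² = 4427.55 − 4422.25 = 5.3; nΣy² − (Σy)² = 751.85 − 723.61 = 28.24
r = -10.7 / √(5.3 × 28.24) = -10.7 / 12.2341 ≈ -0.875

-0.875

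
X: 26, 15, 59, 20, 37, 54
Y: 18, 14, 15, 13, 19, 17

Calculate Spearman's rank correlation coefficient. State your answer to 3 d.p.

0.429

Rank X: 3, 1, 6, 2, 4, 5
Rank Y: 5, 2, 3, 1, 6, 4
d = rank(X) − rank(Y): -2, -1, 3, 1, -2, 1; Σd² = 20
ρ = 1 − 6Σd² / [n(n²−1)] = 1 − 6×20 / (6×35) = 1 − 120/210 ≈ 0.429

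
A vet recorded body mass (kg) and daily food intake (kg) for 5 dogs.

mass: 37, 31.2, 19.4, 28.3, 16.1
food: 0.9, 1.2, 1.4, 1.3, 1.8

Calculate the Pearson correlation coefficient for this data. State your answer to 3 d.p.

-0.942

n = 5, Σx = 132, Σy = 6.6, Σx² = 3778.9, Σy² = 9.14, Σxy = 163.67
nΣxy − ΣxΣy = 818.35 − 871.2 = -52.85
nΣx² − (Σx)² = 18894.5 − 17424 = 1470.5; nΣy² − (Σy)² = 45.7 − 43.56 = 2.14
r = -52.85 / √(1470.5 × 2.14) = -52.85 / 56.0970 ≈ -0.942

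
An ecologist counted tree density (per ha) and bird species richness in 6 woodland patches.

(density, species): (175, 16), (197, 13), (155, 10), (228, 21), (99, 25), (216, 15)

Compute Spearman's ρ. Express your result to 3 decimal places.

Rank density: 3, 4, 2, 6, 1, 5
Rank species: 4, 2, 1, 5, 6, 3
d = rank(density) − rank(species): -1, 2, 1, 1, -5, 2; Σd² = 36
ρ = 1 − 6Σd² / [n(n²−1)] = 1 − 6×36 / (6×35) = 1 − 216/210 ≈ -0.029

-0.029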